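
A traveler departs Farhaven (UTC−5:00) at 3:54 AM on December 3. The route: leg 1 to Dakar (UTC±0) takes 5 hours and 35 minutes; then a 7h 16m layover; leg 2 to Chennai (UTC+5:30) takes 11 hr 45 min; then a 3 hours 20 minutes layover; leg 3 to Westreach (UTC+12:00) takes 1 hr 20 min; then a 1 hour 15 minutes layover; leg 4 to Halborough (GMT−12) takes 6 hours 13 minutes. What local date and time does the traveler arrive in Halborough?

9:38 AM on December 4

Convert departure to UTC: 3:54 AM + 5:00 = 8:54 AM UTC on Dec 3.
Add 5 hours 35 minutes leg 1 → 2:29 PM UTC.
Add 7 hours and 16 minutes layover in Dakar → 9:45 PM UTC.
Add 11 hours and 45 minutes leg 2 → 9:30 AM UTC (Dec 4).
Add 3 hours 20 minutes layover in Chennai → 12:50 PM UTC.
Add 1 hour and 20 minutes leg 3 → 2:10 PM UTC.
Add 1 hour 15 minutes layover in Westreach → 3:25 PM UTC.
Add 6 hours and 13 minutes leg 4 → 9:38 PM UTC.
Halborough is UTC−12:00, so local arrival = 9:38 PM − 12:00 = 9:38 AM on Dec 4.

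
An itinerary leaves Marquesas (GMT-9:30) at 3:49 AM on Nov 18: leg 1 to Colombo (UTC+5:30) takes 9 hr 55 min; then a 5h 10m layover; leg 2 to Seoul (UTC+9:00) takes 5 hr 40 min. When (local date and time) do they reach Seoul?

7:04 PM on November 19

Convert departure to UTC: 3:49 AM + 9:30 = 1:19 PM UTC on Nov 18.
Add 9 hours and 55 minutes leg 1 → 11:14 PM UTC.
Add 5 hours and 10 minutes layover in Colombo → 4:24 AM UTC (Nov 19).
Add 5 hours and 40 minutes leg 2 → 10:04 AM UTC.
Seoul is UTC+9:00, so local arrival = 10:04 AM + 9:00 = 7:04 PM on Nov 19.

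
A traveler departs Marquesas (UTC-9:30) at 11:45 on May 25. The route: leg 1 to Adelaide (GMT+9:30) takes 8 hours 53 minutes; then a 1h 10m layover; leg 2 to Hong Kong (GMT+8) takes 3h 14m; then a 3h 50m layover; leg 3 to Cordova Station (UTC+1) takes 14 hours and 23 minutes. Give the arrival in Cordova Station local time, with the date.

Convert departure to UTC: 11:45 + 9:30 = 21:15 UTC on May 25.
Add 8 hours 53 minutes leg 1 → 06:08 UTC (May 26).
Add 1 hour 10 minutes layover in Adelaide → 07:18 UTC.
Add 3 hours and 14 minutes leg 2 → 10:32 UTC.
Add 3 hours and 50 minutes layover in Hong Kong → 14:22 UTC.
Add 14 hours and 23 minutes leg 3 → 04:45 UTC (May 27).
Cordova Station is UTC+1:00, so local arrival = 04:45 + 1:00 = 05:45 on May 27.

05:45 on May 27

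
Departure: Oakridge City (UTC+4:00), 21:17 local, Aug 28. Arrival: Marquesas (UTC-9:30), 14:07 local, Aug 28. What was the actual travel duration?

Departure in UTC: 21:17 − 4:00 = 17:17 on Aug 28.
Arrival in UTC: 14:07 + 9:30 = 23:37 on Aug 28.
Elapsed = 23:37 − 17:17 = 6 hours 20 minutes.

6 hours 20 minutes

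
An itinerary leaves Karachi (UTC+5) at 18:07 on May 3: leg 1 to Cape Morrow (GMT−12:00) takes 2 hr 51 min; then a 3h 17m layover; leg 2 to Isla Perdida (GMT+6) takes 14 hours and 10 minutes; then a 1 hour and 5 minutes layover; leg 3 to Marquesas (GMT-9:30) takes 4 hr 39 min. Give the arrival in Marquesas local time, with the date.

05:39 on May 4

Convert departure to UTC: 18:07 − 5:00 = 13:07 UTC on May 3.
Add 2 hours and 51 minutes leg 1 → 15:58 UTC.
Add 3 hours and 17 minutes layover in Cape Morrow → 19:15 UTC.
Add 14 hours 10 minutes leg 2 → 09:25 UTC (May 4).
Add 1 hour and 5 minutes layover in Isla Perdida → 10:30 UTC.
Add 4 hours 39 minutes leg 3 → 15:09 UTC.
Marquesas is UTC−9:30, so local arrival = 15:09 − 9:30 = 05:39 on May 4.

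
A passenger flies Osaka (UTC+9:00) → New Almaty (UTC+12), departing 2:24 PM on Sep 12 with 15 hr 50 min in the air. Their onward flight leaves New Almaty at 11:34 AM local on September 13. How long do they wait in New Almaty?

Convert departure to UTC: 2:24 PM − 9:00 = 5:24 AM UTC on Sep 12.
Add 15 hours 50 minutes flight time → 9:14 PM UTC.
New Almaty is UTC+12:00, so local arrival = 9:14 PM + 12:00 = 9:14 AM on Sep 13.
Layover = 11:34 AM − 9:14 AM = 2 hours 20 minutes.

2 hours 20 minutes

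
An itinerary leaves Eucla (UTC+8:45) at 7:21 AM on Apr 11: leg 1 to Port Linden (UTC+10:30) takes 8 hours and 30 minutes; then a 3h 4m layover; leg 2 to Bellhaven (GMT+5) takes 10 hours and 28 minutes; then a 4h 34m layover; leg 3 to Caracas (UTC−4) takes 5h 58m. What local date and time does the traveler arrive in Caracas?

Convert departure to UTC: 7:21 AM − 8:45 = 10:36 PM UTC on Apr 10.
Add 8 hours 30 minutes leg 1 → 7:06 AM UTC (Apr 11).
Add 3 hours and 4 minutes layover in Port Linden → 10:10 AM UTC.
Add 10 hours 28 minutes leg 2 → 8:38 PM UTC.
Add 4 hours and 34 minutes layover in Bellhaven → 1:12 AM UTC (Apr 12).
Add 5 hours and 58 minutes leg 3 → 7:10 AM UTC.
Caracas is UTC−4:00, so local arrival = 7:10 AM − 4:00 = 3:10 AM on Apr 12.

3:10 AM on Apr 12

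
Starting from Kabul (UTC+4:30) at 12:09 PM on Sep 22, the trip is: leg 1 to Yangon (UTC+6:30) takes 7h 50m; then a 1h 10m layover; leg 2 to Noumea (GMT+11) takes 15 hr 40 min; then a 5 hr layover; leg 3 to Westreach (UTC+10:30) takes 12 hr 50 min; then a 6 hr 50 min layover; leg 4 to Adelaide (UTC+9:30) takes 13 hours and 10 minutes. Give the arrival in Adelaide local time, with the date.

7:39 AM on September 25

Convert departure to UTC: 12:09 PM − 4:30 = 7:39 AM UTC on Sep 22.
Add 7 hours 50 minutes leg 1 → 3:29 PM UTC.
Add 1 hour 10 minutes layover in Yangon → 4:39 PM UTC.
Add 15 hours and 40 minutes leg 2 → 8:19 AM UTC (Sep 23).
Add 5 hours layover in Noumea → 1:19 PM UTC.
Add 12 hours 50 minutes leg 3 → 2:09 AM UTC (Sep 24).
Add 6 hours and 50 minutes layover in Westreach → 8:59 AM UTC.
Add 13 hours and 10 minutes leg 4 → 10:09 PM UTC.
Adelaide is UTC+9:30, so local arrival = 10:09 PM + 9:30 = 7:39 AM on Sep 25.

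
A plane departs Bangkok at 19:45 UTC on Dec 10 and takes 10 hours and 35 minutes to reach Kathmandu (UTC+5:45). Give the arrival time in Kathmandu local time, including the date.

Departure is given in UTC: 19:45 on Dec 10.
Add 10 hours and 35 minutes → 06:20 UTC (Dec 11).
Kathmandu is UTC+5:45: 06:20 + 5:45 = 12:05 on Dec 11.

12:05 on Dec 11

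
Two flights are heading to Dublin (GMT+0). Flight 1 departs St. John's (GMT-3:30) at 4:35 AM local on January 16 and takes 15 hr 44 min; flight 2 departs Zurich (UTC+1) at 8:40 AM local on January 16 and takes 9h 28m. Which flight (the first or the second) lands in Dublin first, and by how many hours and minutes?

Flight 1 in UTC: 4:35 AM + 3:30 = 8:05 AM on Jan 16.
+15 hours 44 minutes → arrive 11:49 PM UTC on Jan 16.
Flight 2 in UTC: 8:40 AM − 1:00 = 7:40 AM on Jan 16.
+9 hours 28 minutes → arrive 5:08 PM UTC on Jan 16.
Flight 2 lands earlier by 6 hours 41 minutes.

the second, by 6 hours 41 minutes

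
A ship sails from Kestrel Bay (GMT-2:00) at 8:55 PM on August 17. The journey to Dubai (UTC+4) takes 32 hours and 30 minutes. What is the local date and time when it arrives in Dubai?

11:25 AM on Aug 19

Convert departure to UTC: 8:55 PM + 2:00 = 10:55 PM UTC on Aug 17.
Add 32 hours and 30 minutes travel time → 7:25 AM UTC (Aug 19).
Dubai is UTC+4:00, so local arrival = 7:25 AM + 4:00 = 11:25 AM on Aug 19.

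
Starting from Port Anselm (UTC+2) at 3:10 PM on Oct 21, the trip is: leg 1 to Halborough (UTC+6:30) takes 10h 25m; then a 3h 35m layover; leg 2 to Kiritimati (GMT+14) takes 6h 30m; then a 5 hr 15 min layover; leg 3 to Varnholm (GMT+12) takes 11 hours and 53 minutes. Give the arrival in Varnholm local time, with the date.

Convert departure to UTC: 3:10 PM − 2:00 = 1:10 PM UTC on Oct 21.
Add 10 hours and 25 minutes leg 1 → 11:35 PM UTC.
Add 3 hours and 35 minutes layover in Halborough → 3:10 AM UTC (Oct 22).
Add 6 hours 30 minutes leg 2 → 9:40 AM UTC.
Add 5 hours and 15 minutes layover in Kiritimati → 2:55 PM UTC.
Add 11 hours and 53 minutes leg 3 → 2:48 AM UTC (Oct 23).
Varnholm is UTC+12:00, so local arrival = 2:48 AM + 12:00 = 2:48 PM on Oct 23.

2:48 PM on October 23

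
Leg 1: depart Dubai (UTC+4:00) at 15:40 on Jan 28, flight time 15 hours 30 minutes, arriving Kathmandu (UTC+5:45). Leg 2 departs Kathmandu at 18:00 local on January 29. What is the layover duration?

Convert departure to UTC: 15:40 − 4:00 = 11:40 UTC on Jan 28.
Add 15 hours and 30 minutes flight time → 03:10 UTC (Jan 29).
Kathmandu is UTC+5:45, so local arrival = 03:10 + 5:45 = 08:55 on Jan 29.
Layover = 18:00 − 08:55 = 9 hours 5 minutes.

9 hours 5 minutes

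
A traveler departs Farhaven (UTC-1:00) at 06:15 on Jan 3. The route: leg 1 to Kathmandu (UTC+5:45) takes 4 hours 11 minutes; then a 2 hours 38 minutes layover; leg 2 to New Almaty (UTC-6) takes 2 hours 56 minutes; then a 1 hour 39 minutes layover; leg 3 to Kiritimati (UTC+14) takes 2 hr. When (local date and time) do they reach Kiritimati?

Convert departure to UTC: 06:15 + 1:00 = 07:15 UTC on Jan 3.
Add 4 hours 11 minutes leg 1 → 11:26 UTC.
Add 2 hours and 38 minutes layover in Kathmandu → 14:04 UTC.
Add 2 hours and 56 minutes leg 2 → 17:00 UTC.
Add 1 hour 39 minutes layover in New Almaty → 18:39 UTC.
Add 2 hours leg 3 → 20:39 UTC.
Kiritimati is UTC+14:00, so local arrival = 20:39 + 14:00 = 10:39 on Jan 4.

10:39 on January 4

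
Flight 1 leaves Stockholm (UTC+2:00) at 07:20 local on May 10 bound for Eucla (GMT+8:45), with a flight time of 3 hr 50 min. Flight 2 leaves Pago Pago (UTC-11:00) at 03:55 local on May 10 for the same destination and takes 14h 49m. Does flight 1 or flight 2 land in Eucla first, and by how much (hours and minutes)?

the first, by 20 hours 34 minutes

Flight 1 in UTC: 07:20 − 2:00 = 05:20 on May 10.
+3 hours 50 minutes → arrive 09:10 UTC on May 10.
Flight 2 in UTC: 03:55 + 11:00 = 14:55 on May 10.
+14 hours and 49 minutes → arrive 05:44 UTC on May 11.
Flight 1 lands earlier by 20 hours 34 minutes.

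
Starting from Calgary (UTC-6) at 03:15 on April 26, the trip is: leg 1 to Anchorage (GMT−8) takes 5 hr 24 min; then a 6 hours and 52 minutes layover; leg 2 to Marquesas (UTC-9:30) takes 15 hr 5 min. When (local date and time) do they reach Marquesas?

Convert departure to UTC: 03:15 + 6:00 = 09:15 UTC on Apr 26.
Add 5 hours and 24 minutes leg 1 → 14:39 UTC.
Add 6 hours and 52 minutes layover in Anchorage → 21:31 UTC.
Add 15 hours and 5 minutes leg 2 → 12:36 UTC (Apr 27).
Marquesas is UTC−9:30, so local arrival = 12:36 − 9:30 = 03:06 on Apr 27.

03:06 on April 27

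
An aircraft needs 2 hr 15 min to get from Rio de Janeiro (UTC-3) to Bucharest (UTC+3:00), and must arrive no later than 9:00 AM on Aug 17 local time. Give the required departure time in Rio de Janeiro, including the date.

Target arrival in UTC: 9:00 AM − 3:00 = 6:00 AM on Aug 17.
Subtract 2 hours and 15 minutes → departure 3:45 AM UTC on Aug 17.
Rio de Janeiro is UTC−3:00: 3:45 AM − 3:00 = 12:45 AM on Aug 17.

12:45 AM on Aug 17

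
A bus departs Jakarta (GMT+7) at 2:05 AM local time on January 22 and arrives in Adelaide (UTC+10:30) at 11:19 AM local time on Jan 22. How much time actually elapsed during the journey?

5 hours 44 minutes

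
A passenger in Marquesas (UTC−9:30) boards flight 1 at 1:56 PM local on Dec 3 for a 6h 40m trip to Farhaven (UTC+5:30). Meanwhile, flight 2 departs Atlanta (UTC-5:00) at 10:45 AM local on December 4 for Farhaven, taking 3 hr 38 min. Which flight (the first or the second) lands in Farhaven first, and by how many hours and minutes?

Flight 1 in UTC: 1:56 PM + 9:30 = 11:26 PM on Dec 3.
+6 hours and 40 minutes → arrive 6:06 AM UTC on Dec 4.
Flight 2 in UTC: 10:45 AM + 5:00 = 3:45 PM on Dec 4.
+3 hours 38 minutes → arrive 7:23 PM UTC on Dec 4.
Flight 1 lands earlier by 13 hours 17 minutes.

the first, by 13 hours 17 minutes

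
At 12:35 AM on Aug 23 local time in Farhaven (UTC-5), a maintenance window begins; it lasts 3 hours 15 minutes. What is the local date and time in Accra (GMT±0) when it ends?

Accra is 5:00 ahead of Farhaven.
After 3 hours and 15 minutes it is 3:50 AM in Farhaven.
Shift by the zone difference: 3:50 AM + 5:00 = 8:50 AM on Aug 23 in Accra.

8:50 AM on August 23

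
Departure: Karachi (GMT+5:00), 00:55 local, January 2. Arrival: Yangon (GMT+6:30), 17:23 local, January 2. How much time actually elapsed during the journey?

14 hours 58 minutes

Departure in UTC: 00:55 − 5:00 = 19:55 on Jan 1.
Arrival in UTC: 17:23 − 6:30 = 10:53 on Jan 2.
Elapsed = 10:53 − 19:55 (+1 day) = 14 hours 58 minutes.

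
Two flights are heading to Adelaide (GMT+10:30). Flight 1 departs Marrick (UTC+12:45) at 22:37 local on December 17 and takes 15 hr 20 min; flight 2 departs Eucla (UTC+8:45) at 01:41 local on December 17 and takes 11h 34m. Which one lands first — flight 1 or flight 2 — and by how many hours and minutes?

Flight 1 in UTC: 22:37 − 12:45 = 09:52 on Dec 17.
+15 hours 20 minutes → arrive 01:12 UTC on Dec 18.
Flight 2 in UTC: 01:41 − 8:45 = 16:56 on Dec 16.
+11 hours and 34 minutes → arrive 04:30 UTC on Dec 17.
Flight 2 lands earlier by 20 hours 42 minutes.

the second, by 20 hours 42 minutes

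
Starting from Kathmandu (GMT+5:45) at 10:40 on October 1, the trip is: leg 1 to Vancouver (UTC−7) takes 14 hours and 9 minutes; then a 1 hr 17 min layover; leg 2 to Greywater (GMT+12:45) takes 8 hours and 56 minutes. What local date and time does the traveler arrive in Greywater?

18:02 on October 2

Convert departure to UTC: 10:40 − 5:45 = 04:55 UTC on Oct 1.
Add 14 hours and 9 minutes leg 1 → 19:04 UTC.
Add 1 hour and 17 minutes layover in Vancouver → 20:21 UTC.
Add 8 hours 56 minutes leg 2 → 05:17 UTC (Oct 2).
Greywater is UTC+12:45, so local arrival = 05:17 + 12:45 = 18:02 on Oct 2.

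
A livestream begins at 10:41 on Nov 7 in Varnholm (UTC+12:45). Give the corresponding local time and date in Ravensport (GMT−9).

12:56 on November 6

Ravensport is 21:45 behind Varnholm.
Shift by the zone difference: 10:41 − 21:45 = 12:56 on Nov 6 in Ravensport.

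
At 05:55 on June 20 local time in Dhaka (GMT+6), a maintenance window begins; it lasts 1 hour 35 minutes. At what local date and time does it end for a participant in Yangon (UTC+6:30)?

Convert start to UTC: 05:55 − 6:00 = 23:55 UTC on Jun 19.
Add 1 hour 35 minutes duration → 01:30 UTC (Jun 20).
Yangon is UTC+6:30, so local end time = 01:30 + 6:30 = 08:00 on Jun 20.

08:00 on Jun 20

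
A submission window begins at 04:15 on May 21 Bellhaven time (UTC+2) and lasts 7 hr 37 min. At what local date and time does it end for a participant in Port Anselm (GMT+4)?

Convert start to UTC: 04:15 − 2:00 = 02:15 UTC on May 21.
Add 7 hours and 37 minutes duration → 09:52 UTC.
Port Anselm is UTC+4:00, so local end time = 09:52 + 4:00 = 13:52 on May 21.

13:52 on May 21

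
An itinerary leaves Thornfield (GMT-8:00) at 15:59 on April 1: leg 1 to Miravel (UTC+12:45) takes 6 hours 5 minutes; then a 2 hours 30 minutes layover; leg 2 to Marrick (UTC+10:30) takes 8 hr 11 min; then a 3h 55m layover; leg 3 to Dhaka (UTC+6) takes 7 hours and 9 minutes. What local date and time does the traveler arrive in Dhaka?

Convert departure to UTC: 15:59 + 8:00 = 23:59 UTC on Apr 1.
Add 6 hours 5 minutes leg 1 → 06:04 UTC (Apr 2).
Add 2 hours and 30 minutes layover in Miravel → 08:34 UTC.
Add 8 hours and 11 minutes leg 2 → 16:45 UTC.
Add 3 hours 55 minutes layover in Marrick → 20:40 UTC.
Add 7 hours 9 minutes leg 3 → 03:49 UTC (Apr 3).
Dhaka is UTC+6:00, so local arrival = 03:49 + 6:00 = 09:49 on Apr 3.

09:49 on April 3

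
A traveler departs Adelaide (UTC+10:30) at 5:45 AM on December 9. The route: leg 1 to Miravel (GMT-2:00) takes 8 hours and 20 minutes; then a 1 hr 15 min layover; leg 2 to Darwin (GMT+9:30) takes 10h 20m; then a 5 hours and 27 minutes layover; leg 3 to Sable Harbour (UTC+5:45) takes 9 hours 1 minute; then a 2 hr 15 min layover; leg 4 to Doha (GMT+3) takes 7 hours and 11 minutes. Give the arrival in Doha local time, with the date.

Convert departure to UTC: 5:45 AM − 10:30 = 7:15 PM UTC on Dec 8.
Add 8 hours 20 minutes leg 1 → 3:35 AM UTC (Dec 9).
Add 1 hour 15 minutes layover in Miravel → 4:50 AM UTC.
Add 10 hours and 20 minutes leg 2 → 3:10 PM UTC.
Add 5 hours and 27 minutes layover in Darwin → 8:37 PM UTC.
Add 9 hours and 1 minute leg 3 → 5:38 AM UTC (Dec 10).
Add 2 hours and 15 minutes layover in Sable Harbour → 7:53 AM UTC.
Add 7 hours 11 minutes leg 4 → 3:04 PM UTC.
Doha is UTC+3:00, so local arrival = 3:04 PM + 3:00 = 6:04 PM on Dec 10.

6:04 PM on Dec 10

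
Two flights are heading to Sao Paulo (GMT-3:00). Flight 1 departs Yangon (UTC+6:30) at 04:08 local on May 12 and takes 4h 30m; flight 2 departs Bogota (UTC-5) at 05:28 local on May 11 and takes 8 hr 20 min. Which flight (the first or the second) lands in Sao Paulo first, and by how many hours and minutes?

Flight 1 in UTC: 04:08 − 6:30 = 21:38 on May 11.
+4 hours and 30 minutes → arrive 02:08 UTC on May 12.
Flight 2 in UTC: 05:28 + 5:00 = 10:28 on May 11.
+8 hours and 20 minutes → arrive 18:48 UTC on May 11.
Flight 2 lands earlier by 7 hours 20 minutes.

the second, by 7 hours 20 minutes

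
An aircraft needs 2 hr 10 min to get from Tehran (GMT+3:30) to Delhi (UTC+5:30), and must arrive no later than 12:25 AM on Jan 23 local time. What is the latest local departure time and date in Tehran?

Target arrival in UTC: 12:25 AM − 5:30 = 6:55 PM on Jan 22.
Subtract 2 hours 10 minutes → departure 4:45 PM UTC on Jan 22.
Tehran is UTC+3:30: 4:45 PM + 3:30 = 8:15 PM on Jan 22.

8:15 PM on Jan 22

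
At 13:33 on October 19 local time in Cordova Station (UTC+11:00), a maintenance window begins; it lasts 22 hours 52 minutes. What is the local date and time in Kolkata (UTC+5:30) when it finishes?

Convert start to UTC: 13:33 − 11:00 = 02:33 UTC on Oct 19.
Add 22 hours 52 minutes duration → 01:25 UTC (Oct 20).
Kolkata is UTC+5:30, so local end time = 01:25 + 5:30 = 06:55 on Oct 20.

06:55 on Oct 20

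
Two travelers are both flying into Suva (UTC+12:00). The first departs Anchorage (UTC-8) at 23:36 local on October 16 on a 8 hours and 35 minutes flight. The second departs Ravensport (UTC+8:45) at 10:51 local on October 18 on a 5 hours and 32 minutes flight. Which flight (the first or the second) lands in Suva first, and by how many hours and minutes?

Flight 1 in UTC: 23:36 + 8:00 = 07:36 on Oct 17.
+8 hours 35 minutes → arrive 16:11 UTC on Oct 17.
Flight 2 in UTC: 10:51 − 8:45 = 02:06 on Oct 18.
+5 hours and 32 minutes → arrive 07:38 UTC on Oct 18.
Flight 1 lands earlier by 15 hours 27 minutes.

the first, by 15 hours 27 minutes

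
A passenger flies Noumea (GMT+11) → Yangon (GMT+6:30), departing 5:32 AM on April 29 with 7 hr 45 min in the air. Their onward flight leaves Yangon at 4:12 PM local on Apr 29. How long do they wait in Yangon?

Convert departure to UTC: 5:32 AM − 11:00 = 6:32 PM UTC on Apr 28.
Add 7 hours 45 minutes flight time → 2:17 AM UTC (Apr 29).
Yangon is UTC+6:30, so local arrival = 2:17 AM + 6:30 = 8:47 AM on Apr 29.
Layover = 4:12 PM − 8:47 AM = 7 hours 25 minutes.

7 hours 25 minutes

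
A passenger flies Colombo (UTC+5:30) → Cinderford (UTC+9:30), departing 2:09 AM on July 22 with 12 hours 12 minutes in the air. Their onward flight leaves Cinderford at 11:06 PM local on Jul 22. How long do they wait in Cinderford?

4 hours 45 minutes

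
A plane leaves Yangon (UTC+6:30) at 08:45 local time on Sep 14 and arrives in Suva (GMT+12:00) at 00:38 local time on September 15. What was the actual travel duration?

10 hours 23 minutes

Suva is 5:30 ahead of Yangon.
Clock-face elapsed time (ignoring zones) is 15 hours 53 minutes.
Actual elapsed = 15 hours 53 minutes − 5:30 = 10 hours 23 minutes.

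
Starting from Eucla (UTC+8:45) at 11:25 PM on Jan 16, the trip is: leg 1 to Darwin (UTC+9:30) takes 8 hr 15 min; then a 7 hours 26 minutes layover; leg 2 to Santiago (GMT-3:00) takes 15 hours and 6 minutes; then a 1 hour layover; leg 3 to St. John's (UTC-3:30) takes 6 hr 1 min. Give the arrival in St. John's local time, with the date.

12:58 AM on Jan 18

Convert departure to UTC: 11:25 PM − 8:45 = 2:40 PM UTC on Jan 16.
Add 8 hours 15 minutes leg 1 → 10:55 PM UTC.
Add 7 hours 26 minutes layover in Darwin → 6:21 AM UTC (Jan 17).
Add 15 hours 6 minutes leg 2 → 9:27 PM UTC.
Add 1 hour layover in Santiago → 10:27 PM UTC.
Add 6 hours 1 minute leg 3 → 4:28 AM UTC (Jan 18).
St. John's is UTC−3:30, so local arrival = 4:28 AM − 3:30 = 12:58 AM on Jan 18.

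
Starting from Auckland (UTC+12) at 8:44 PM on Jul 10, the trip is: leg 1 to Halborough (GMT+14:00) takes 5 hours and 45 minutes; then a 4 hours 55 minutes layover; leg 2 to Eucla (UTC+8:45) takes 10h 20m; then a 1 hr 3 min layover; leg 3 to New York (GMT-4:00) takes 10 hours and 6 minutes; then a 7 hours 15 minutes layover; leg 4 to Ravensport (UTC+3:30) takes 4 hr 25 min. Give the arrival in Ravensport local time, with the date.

Convert departure to UTC: 8:44 PM − 12:00 = 8:44 AM UTC on Jul 10.
Add 5 hours 45 minutes leg 1 → 2:29 PM UTC.
Add 4 hours 55 minutes layover in Halborough → 7:24 PM UTC.
Add 10 hours 20 minutes leg 2 → 5:44 AM UTC (Jul 11).
Add 1 hour and 3 minutes layover in Eucla → 6:47 AM UTC.
Add 10 hours 6 minutes leg 3 → 4:53 PM UTC.
Add 7 hours and 15 minutes layover in New York → 12:08 AM UTC (Jul 12).
Add 4 hours and 25 minutes leg 4 → 4:33 AM UTC.
Ravensport is UTC+3:30, so local arrival = 4:33 AM + 3:30 = 8:03 AM on Jul 12.

8:03 AM on Jul 12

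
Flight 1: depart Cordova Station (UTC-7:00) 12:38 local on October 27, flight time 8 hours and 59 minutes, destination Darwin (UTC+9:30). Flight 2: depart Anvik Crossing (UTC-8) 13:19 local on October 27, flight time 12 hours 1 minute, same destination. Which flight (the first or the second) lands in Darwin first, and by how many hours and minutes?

the first, by 4 hours 43 minutes

Flight 1 in UTC: 12:38 + 7:00 = 19:38 on Oct 27.
+8 hours and 59 minutes → arrive 04:37 UTC on Oct 28.
Flight 2 in UTC: 13:19 + 8:00 = 21:19 on Oct 27.
+12 hours 1 minute → arrive 09:20 UTC on Oct 28.
Flight 1 lands earlier by 4 hours 43 minutes.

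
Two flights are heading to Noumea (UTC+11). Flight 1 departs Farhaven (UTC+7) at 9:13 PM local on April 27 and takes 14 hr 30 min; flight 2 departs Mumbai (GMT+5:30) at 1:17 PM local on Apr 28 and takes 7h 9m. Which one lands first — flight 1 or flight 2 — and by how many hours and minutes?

the first, by 10 hours 13 minutes

Flight 1 in UTC: 9:13 PM − 7:00 = 2:13 PM on Apr 27.
+14 hours and 30 minutes → arrive 4:43 AM UTC on Apr 28.
Flight 2 in UTC: 1:17 PM − 5:30 = 7:47 AM on Apr 28.
+7 hours 9 minutes → arrive 2:56 PM UTC on Apr 28.
Flight 1 lands earlier by 10 hours 13 minutes.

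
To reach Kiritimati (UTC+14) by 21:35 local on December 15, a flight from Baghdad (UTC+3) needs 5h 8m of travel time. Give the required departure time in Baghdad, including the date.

05:27 on Dec 15

Target arrival in UTC: 21:35 − 14:00 = 07:35 on Dec 15.
Subtract 5 hours 8 minutes → departure 02:27 UTC on Dec 15.
Baghdad is UTC+3:00: 02:27 + 3:00 = 05:27 on Dec 15.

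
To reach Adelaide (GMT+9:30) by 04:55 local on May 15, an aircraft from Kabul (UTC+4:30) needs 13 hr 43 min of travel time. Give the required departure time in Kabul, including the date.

Target arrival in UTC: 04:55 − 9:30 = 19:25 on May 14.
Subtract 13 hours 43 minutes → departure 05:42 UTC on May 14.
Kabul is UTC+4:30: 05:42 + 4:30 = 10:12 on May 14.

10:12 on May 14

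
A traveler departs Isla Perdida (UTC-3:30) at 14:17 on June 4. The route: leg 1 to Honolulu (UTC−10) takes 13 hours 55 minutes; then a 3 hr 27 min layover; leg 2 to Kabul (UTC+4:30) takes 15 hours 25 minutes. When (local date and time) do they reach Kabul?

07:04 on June 6

Convert departure to UTC: 14:17 + 3:30 = 17:47 UTC on Jun 4.
Add 13 hours and 55 minutes leg 1 → 07:42 UTC (Jun 5).
Add 3 hours 27 minutes layover in Honolulu → 11:09 UTC.
Add 15 hours and 25 minutes leg 2 → 02:34 UTC (Jun 6).
Kabul is UTC+4:30, so local arrival = 02:34 + 4:30 = 07:04 on Jun 6.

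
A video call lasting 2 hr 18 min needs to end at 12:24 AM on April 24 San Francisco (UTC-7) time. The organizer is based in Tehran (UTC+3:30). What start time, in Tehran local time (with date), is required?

8:36 AM on April 24

Target end time in UTC: 12:24 AM + 7:00 = 7:24 AM on Apr 24.
Subtract 2 hours and 18 minutes → start 5:06 AM UTC on Apr 24.
Tehran is UTC+3:30: 5:06 AM + 3:30 = 8:36 AM on Apr 24.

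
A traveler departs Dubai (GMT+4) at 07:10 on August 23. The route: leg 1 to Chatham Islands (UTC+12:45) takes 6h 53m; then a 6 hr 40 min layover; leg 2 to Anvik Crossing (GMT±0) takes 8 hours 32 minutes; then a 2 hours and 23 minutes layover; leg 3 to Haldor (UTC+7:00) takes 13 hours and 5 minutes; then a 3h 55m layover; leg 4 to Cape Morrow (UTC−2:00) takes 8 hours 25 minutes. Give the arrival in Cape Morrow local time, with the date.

Convert departure to UTC: 07:10 − 4:00 = 03:10 UTC on Aug 23.
Add 6 hours 53 minutes leg 1 → 10:03 UTC.
Add 6 hours and 40 minutes layover in Chatham Islands → 16:43 UTC.
Add 8 hours and 32 minutes leg 2 → 01:15 UTC (Aug 24).
Add 2 hours and 23 minutes layover in Anvik Crossing → 03:38 UTC.
Add 13 hours and 5 minutes leg 3 → 16:43 UTC.
Add 3 hours and 55 minutes layover in Haldor → 20:38 UTC.
Add 8 hours and 25 minutes leg 4 → 05:03 UTC (Aug 25).
Cape Morrow is UTC−2:00, so local arrival = 05:03 − 2:00 = 03:03 on Aug 25.

03:03 on Aug 25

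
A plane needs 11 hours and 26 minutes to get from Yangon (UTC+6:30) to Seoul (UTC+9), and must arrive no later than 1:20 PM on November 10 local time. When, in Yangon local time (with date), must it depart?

11:24 PM on November 9

Target arrival in UTC: 1:20 PM − 9:00 = 4:20 AM on Nov 10.
Subtract 11 hours 26 minutes → departure 4:54 PM UTC on Nov 9.
Yangon is UTC+6:30: 4:54 PM + 6:30 = 11:24 PM on Nov 9.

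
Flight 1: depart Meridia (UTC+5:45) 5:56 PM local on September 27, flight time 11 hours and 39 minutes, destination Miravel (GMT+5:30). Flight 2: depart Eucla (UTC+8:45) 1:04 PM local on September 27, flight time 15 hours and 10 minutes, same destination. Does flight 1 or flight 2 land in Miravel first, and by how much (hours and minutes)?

the second, by 4 hours 21 minutes

Flight 1 in UTC: 5:56 PM − 5:45 = 12:11 PM on Sep 27.
+11 hours 39 minutes → arrive 11:50 PM UTC on Sep 27.
Flight 2 in UTC: 1:04 PM − 8:45 = 4:19 AM on Sep 27.
+15 hours and 10 minutes → arrive 7:29 PM UTC on Sep 27.
Flight 2 lands earlier by 4 hours 21 minutes.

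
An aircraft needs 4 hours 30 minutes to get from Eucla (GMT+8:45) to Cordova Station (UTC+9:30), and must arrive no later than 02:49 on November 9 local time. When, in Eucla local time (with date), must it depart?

Target arrival in UTC: 02:49 − 9:30 = 17:19 on Nov 8.
Subtract 4 hours 30 minutes → departure 12:49 UTC on Nov 8.
Eucla is UTC+8:45: 12:49 + 8:45 = 21:34 on Nov 8.

21:34 on November 8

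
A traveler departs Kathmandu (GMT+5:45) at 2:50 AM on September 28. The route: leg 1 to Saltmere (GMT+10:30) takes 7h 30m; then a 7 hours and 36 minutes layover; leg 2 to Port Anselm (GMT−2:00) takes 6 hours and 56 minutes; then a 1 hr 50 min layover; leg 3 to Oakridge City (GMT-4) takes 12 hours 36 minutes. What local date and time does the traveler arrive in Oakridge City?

Convert departure to UTC: 2:50 AM − 5:45 = 9:05 PM UTC on Sep 27.
Add 7 hours and 30 minutes leg 1 → 4:35 AM UTC (Sep 28).
Add 7 hours and 36 minutes layover in Saltmere → 12:11 PM UTC.
Add 6 hours and 56 minutes leg 2 → 7:07 PM UTC.
Add 1 hour 50 minutes layover in Port Anselm → 8:57 PM UTC.
Add 12 hours and 36 minutes leg 3 → 9:33 AM UTC (Sep 29).
Oakridge City is UTC−4:00, so local arrival = 9:33 AM − 4:00 = 5:33 AM on Sep 29.

5:33 AM on September 29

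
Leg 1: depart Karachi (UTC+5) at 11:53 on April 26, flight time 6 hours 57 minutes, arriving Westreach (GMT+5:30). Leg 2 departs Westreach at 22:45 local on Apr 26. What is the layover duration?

Convert departure to UTC: 11:53 − 5:00 = 06:53 UTC on Apr 26.
Add 6 hours and 57 minutes flight time → 13:50 UTC.
Westreach is UTC+5:30, so local arrival = 13:50 + 5:30 = 19:20 on Apr 26.
Layover = 22:45 − 19:20 = 3 hours 25 minutes.

3 hours 25 minutes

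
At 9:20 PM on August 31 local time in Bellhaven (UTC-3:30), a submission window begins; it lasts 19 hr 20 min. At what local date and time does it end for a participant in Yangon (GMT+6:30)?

Convert start to UTC: 9:20 PM + 3:30 = 12:50 AM UTC on Sep 1.
Add 19 hours and 20 minutes duration → 8:10 PM UTC.
Yangon is UTC+6:30, so local end time = 8:10 PM + 6:30 = 2:40 AM on Sep 2.

2:40 AM on September 2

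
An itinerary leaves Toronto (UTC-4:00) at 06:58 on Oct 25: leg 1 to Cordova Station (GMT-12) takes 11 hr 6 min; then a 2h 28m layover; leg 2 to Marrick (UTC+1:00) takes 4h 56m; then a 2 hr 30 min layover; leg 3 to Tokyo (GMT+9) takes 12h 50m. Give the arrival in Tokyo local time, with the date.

05:48 on Oct 27

Convert departure to UTC: 06:58 + 4:00 = 10:58 UTC on Oct 25.
Add 11 hours and 6 minutes leg 1 → 22:04 UTC.
Add 2 hours and 28 minutes layover in Cordova Station → 00:32 UTC (Oct 26).
Add 4 hours 56 minutes leg 2 → 05:28 UTC.
Add 2 hours and 30 minutes layover in Marrick → 07:58 UTC.
Add 12 hours and 50 minutes leg 3 → 20:48 UTC.
Tokyo is UTC+9:00, so local arrival = 20:48 + 9:00 = 05:48 on Oct 27.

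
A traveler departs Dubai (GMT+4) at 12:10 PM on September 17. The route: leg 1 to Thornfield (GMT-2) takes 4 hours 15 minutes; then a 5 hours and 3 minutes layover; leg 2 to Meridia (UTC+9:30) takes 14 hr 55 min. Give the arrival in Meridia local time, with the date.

Convert departure to UTC: 12:10 PM − 4:00 = 8:10 AM UTC on Sep 17.
Add 4 hours 15 minutes leg 1 → 12:25 PM UTC.
Add 5 hours and 3 minutes layover in Thornfield → 5:28 PM UTC.
Add 14 hours and 55 minutes leg 2 → 8:23 AM UTC (Sep 18).
Meridia is UTC+9:30, so local arrival = 8:23 AM + 9:30 = 5:53 PM on Sep 18.

5:53 PM on September 18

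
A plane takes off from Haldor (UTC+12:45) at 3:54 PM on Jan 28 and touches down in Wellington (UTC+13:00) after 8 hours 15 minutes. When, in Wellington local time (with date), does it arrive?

12:24 AM on Jan 29

Convert departure to UTC: 3:54 PM − 12:45 = 3:09 AM UTC on Jan 28.
Add 8 hours 15 minutes travel time → 11:24 AM UTC.
Wellington is UTC+13:00, so local arrival = 11:24 AM + 13:00 = 12:24 AM on Jan 29.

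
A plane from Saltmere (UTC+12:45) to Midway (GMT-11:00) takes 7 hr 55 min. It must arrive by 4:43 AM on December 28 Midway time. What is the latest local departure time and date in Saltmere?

Target arrival in UTC: 4:43 AM + 11:00 = 3:43 PM on Dec 28.
Subtract 7 hours and 55 minutes → departure 7:48 AM UTC on Dec 28.
Saltmere is UTC+12:45: 7:48 AM + 12:45 = 8:33 PM on Dec 28.

8:33 PM on December 28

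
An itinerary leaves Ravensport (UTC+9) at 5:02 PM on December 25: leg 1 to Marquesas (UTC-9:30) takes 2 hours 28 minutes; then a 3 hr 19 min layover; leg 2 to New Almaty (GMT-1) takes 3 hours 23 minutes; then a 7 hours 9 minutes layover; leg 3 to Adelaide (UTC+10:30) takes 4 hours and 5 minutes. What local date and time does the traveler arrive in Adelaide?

Convert departure to UTC: 5:02 PM − 9:00 = 8:02 AM UTC on Dec 25.
Add 2 hours 28 minutes leg 1 → 10:30 AM UTC.
Add 3 hours and 19 minutes layover in Marquesas → 1:49 PM UTC.
Add 3 hours 23 minutes leg 2 → 5:12 PM UTC.
Add 7 hours and 9 minutes layover in New Almaty → 12:21 AM UTC (Dec 26).
Add 4 hours and 5 minutes leg 3 → 4:26 AM UTC.
Adelaide is UTC+10:30, so local arrival = 4:26 AM + 10:30 = 2:56 PM on Dec 26.

2:56 PM on December 26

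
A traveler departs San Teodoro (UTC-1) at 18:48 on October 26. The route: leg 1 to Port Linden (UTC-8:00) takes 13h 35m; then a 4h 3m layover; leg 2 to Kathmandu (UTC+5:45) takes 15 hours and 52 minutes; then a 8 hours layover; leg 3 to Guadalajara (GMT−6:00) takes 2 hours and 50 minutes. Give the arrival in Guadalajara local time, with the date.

Convert departure to UTC: 18:48 + 1:00 = 19:48 UTC on Oct 26.
Add 13 hours and 35 minutes leg 1 → 09:23 UTC (Oct 27).
Add 4 hours 3 minutes layover in Port Linden → 13:26 UTC.
Add 15 hours and 52 minutes leg 2 → 05:18 UTC (Oct 28).
Add 8 hours layover in Kathmandu → 13:18 UTC.
Add 2 hours 50 minutes leg 3 → 16:08 UTC.
Guadalajara is UTC−6:00, so local arrival = 16:08 − 6:00 = 10:08 on Oct 28.

10:08 on October 28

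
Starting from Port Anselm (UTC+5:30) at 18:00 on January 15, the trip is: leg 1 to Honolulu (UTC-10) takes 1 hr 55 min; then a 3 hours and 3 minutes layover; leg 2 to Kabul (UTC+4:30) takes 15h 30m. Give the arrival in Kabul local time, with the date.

13:28 on January 16

Convert departure to UTC: 18:00 − 5:30 = 12:30 UTC on Jan 15.
Add 1 hour 55 minutes leg 1 → 14:25 UTC.
Add 3 hours and 3 minutes layover in Honolulu → 17:28 UTC.
Add 15 hours 30 minutes leg 2 → 08:58 UTC (Jan 16).
Kabul is UTC+4:30, so local arrival = 08:58 + 4:30 = 13:28 on Jan 16.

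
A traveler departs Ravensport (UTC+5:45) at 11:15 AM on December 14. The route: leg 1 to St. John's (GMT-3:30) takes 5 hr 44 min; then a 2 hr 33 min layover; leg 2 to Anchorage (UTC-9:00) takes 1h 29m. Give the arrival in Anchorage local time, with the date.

6:16 AM on December 14

Convert departure to UTC: 11:15 AM − 5:45 = 5:30 AM UTC on Dec 14.
Add 5 hours 44 minutes leg 1 → 11:14 AM UTC.
Add 2 hours and 33 minutes layover in St. John's → 1:47 PM UTC.
Add 1 hour and 29 minutes leg 2 → 3:16 PM UTC.
Anchorage is UTC−9:00, so local arrival = 3:16 PM − 9:00 = 6:16 AM on Dec 14.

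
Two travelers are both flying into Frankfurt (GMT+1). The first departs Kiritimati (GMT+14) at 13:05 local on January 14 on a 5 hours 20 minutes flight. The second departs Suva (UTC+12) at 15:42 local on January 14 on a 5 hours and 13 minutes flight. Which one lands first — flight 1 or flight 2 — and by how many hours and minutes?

the first, by 4 hours 30 minutes

Flight 1 in UTC: 13:05 − 14:00 = 23:05 on Jan 13.
+5 hours and 20 minutes → arrive 04:25 UTC on Jan 14.
Flight 2 in UTC: 15:42 − 12:00 = 03:42 on Jan 14.
+5 hours 13 minutes → arrive 08:55 UTC on Jan 14.
Flight 1 lands earlier by 4 hours 30 minutes.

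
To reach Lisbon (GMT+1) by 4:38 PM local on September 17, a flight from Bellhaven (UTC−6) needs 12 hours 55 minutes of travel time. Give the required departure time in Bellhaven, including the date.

Target arrival in UTC: 4:38 PM − 1:00 = 3:38 PM on Sep 17.
Subtract 12 hours 55 minutes → departure 2:43 AM UTC on Sep 17.
Bellhaven is UTC−6:00: 2:43 AM − 6:00 = 8:43 PM on Sep 16.

8:43 PM on September 16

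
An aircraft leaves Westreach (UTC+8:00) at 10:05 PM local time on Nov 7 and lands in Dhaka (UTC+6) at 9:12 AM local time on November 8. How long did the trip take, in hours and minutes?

Departure in UTC: 10:05 PM − 8:00 = 2:05 PM on Nov 7.
Arrival in UTC: 9:12 AM − 6:00 = 3:12 AM on Nov 8.
Elapsed = 3:12 AM − 2:05 PM (+1 day) = 13 hours 7 minutes.

13 hours 7 minutes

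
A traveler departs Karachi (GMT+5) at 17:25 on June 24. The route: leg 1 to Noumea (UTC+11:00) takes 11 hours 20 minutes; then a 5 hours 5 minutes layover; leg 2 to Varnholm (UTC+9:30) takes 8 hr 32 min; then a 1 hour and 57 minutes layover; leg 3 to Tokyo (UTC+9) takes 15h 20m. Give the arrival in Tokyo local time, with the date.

15:39 on June 26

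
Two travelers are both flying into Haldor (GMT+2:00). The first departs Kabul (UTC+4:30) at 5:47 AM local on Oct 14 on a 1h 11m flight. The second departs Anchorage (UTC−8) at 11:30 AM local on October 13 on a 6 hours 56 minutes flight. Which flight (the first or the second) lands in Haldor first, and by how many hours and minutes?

the second, by 2 minutes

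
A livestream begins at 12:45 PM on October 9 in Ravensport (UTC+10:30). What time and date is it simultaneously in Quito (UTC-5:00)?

In UTC: 12:45 PM − 10:30 = 2:15 AM on Oct 9.
Quito is UTC−5:00: 2:15 AM − 5:00 = 9:15 PM on Oct 8.

9:15 PM on Oct 8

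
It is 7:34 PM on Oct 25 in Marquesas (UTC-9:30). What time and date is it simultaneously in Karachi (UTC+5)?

10:04 AM on October 26

In UTC: 7:34 PM + 9:30 = 5:04 AM on Oct 26.
Karachi is UTC+5:00: 5:04 AM + 5:00 = 10:04 AM on Oct 26.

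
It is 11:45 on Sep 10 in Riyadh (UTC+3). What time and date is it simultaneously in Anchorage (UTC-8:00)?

In UTC: 11:45 − 3:00 = 08:45 on Sep 10.
Anchorage is UTC−8:00: 08:45 − 8:00 = 00:45 on Sep 10.

00:45 on Sep 10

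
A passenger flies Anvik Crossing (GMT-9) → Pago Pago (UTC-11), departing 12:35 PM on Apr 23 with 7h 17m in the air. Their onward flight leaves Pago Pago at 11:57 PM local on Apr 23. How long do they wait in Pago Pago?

Convert departure to UTC: 12:35 PM + 9:00 = 9:35 PM UTC on Apr 23.
Add 7 hours and 17 minutes flight time → 4:52 AM UTC (Apr 24).
Pago Pago is UTC−11:00, so local arrival = 4:52 AM − 11:00 = 5:52 PM on Apr 23.
Layover = 11:57 PM − 5:52 PM = 6 hours 5 minutes.

6 hours 5 minutes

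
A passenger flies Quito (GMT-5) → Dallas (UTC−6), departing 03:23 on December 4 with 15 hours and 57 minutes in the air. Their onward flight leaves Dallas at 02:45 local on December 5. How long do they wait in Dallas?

8 hours 25 minutes

Convert departure to UTC: 03:23 + 5:00 = 08:23 UTC on Dec 4.
Add 15 hours 57 minutes flight time → 00:20 UTC (Dec 5).
Dallas is UTC−6:00, so local arrival = 00:20 − 6:00 = 18:20 on Dec 4.
Layover = 02:45 − 18:20 (+1 day) = 8 hours 25 minutes.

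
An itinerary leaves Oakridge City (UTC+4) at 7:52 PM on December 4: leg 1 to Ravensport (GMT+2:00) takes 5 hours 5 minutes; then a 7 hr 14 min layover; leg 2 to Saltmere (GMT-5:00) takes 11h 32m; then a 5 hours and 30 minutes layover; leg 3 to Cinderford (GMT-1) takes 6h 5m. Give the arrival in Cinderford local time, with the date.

Convert departure to UTC: 7:52 PM − 4:00 = 3:52 PM UTC on Dec 4.
Add 5 hours and 5 minutes leg 1 → 8:57 PM UTC.
Add 7 hours 14 minutes layover in Ravensport → 4:11 AM UTC (Dec 5).
Add 11 hours and 32 minutes leg 2 → 3:43 PM UTC.
Add 5 hours 30 minutes layover in Saltmere → 9:13 PM UTC.
Add 6 hours and 5 minutes leg 3 → 3:18 AM UTC (Dec 6).
Cinderford is UTC−1:00, so local arrival = 3:18 AM − 1:00 = 2:18 AM on Dec 6.

2:18 AM on December 6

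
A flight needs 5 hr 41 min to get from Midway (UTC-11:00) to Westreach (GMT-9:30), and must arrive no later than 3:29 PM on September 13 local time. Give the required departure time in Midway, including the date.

Target arrival in UTC: 3:29 PM + 9:30 = 12:59 AM on Sep 14.
Subtract 5 hours 41 minutes → departure 7:18 PM UTC on Sep 13.
Midway is UTC−11:00: 7:18 PM − 11:00 = 8:18 AM on Sep 13.

8:18 AM on September 13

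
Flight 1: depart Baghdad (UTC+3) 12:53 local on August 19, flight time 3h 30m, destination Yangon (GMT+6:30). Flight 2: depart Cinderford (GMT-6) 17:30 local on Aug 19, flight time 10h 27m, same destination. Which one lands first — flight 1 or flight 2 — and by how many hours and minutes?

Flight 1 in UTC: 12:53 − 3:00 = 09:53 on Aug 19.
+3 hours and 30 minutes → arrive 13:23 UTC on Aug 19.
Flight 2 in UTC: 17:30 + 6:00 = 23:30 on Aug 19.
+10 hours and 27 minutes → arrive 09:57 UTC on Aug 20.
Flight 1 lands earlier by 20 hours 34 minutes.

the first, by 20 hours 34 minutes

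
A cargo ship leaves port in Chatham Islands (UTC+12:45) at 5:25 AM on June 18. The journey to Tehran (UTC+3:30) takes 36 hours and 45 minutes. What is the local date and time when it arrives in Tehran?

Convert departure to UTC: 5:25 AM − 12:45 = 4:40 PM UTC on Jun 17.
Add 36 hours 45 minutes travel time → 5:25 AM UTC (Jun 19).
Tehran is UTC+3:30, so local arrival = 5:25 AM + 3:30 = 8:55 AM on Jun 19.

8:55 AM on June 19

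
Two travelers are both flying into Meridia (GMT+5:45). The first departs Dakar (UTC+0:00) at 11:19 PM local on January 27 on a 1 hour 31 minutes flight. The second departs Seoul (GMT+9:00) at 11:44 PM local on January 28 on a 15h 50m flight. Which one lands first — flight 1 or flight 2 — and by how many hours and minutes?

the first, by 29 hours 44 minutes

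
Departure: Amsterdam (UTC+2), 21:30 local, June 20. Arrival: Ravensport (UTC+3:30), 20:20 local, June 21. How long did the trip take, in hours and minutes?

21 hours 20 minutes

Ravensport is 1:30 ahead of Amsterdam.
Clock-face elapsed time (ignoring zones) is 22 hours 50 minutes.
Actual elapsed = 22 hours 50 minutes − 1:30 = 21 hours 20 minutes.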